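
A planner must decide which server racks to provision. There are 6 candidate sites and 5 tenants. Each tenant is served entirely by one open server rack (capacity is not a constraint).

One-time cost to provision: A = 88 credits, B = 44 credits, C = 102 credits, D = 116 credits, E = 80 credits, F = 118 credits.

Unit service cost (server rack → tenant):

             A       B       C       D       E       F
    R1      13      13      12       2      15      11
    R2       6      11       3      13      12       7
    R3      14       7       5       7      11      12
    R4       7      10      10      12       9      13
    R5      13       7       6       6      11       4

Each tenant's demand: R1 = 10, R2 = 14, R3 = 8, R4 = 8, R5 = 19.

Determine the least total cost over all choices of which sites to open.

For any fixed open set, each tenant goes to its cheapest open site; total = fixed + service.
{C}: R1→C 12·10=120, R2→C 3·14=42, R3→C 5·8=40, R4→C 10·8=80, R5→C 6·19=114. Service 396; fixed 102; total 498.
{C, D}: service 296 + fixed 218 = 514
{A, D}: service 330 + fixed 204 = 534
{A, B, C, D, E, F}: service 234 + fixed 548 = 782
No other subset beats 498.

Minimum total cost: 498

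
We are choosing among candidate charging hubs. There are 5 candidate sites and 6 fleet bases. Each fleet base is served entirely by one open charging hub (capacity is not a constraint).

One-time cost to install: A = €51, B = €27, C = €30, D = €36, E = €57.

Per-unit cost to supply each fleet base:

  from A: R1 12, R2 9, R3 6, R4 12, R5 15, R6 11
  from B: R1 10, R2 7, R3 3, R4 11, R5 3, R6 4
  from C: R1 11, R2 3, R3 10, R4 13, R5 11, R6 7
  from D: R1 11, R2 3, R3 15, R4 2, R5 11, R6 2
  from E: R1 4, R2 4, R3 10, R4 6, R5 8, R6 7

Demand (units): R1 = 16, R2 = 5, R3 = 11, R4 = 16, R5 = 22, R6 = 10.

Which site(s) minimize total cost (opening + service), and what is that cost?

Open B, D and E; minimum total cost 350.

For any fixed open set, each fleet base goes to its cheapest open site; total = fixed + service.
{B, D, E}: R1→E 4·16=64, R2→D 3·5=15, R3→B 3·11=33, R4→D 2·16=32, R5→B 3·22=66, R6→D 2·10=20. Service 230; fixed 120; total 350.
{B, C, D, E}: R1→E 4·16=64, R2→C 3·5=15, R3→B 3·11=33, R4→D 2·16=32, R5→B 3·22=66, R6→D 2·10=20. Service 230; fixed 150; total 380.
{B, D}: service 326 + fixed 63 = 389
{A, B, C, D, E}: service 230 + fixed 201 = 431
No other subset beats 350.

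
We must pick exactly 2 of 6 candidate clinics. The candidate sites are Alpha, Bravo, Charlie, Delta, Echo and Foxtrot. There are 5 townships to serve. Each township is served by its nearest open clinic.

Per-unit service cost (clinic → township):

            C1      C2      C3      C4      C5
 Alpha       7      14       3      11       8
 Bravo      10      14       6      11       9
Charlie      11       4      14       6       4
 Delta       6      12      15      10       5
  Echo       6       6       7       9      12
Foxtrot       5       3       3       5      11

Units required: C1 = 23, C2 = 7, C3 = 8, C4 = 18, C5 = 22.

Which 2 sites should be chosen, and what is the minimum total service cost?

Choose Charlie and Foxtrot; total service cost 338.

With exactly 2 open, each township uses its cheapest among the chosen.
{Charlie, Foxtrot}: C1→Foxtrot 5·23=115, C2→Foxtrot 3·7=21, C3→Foxtrot 3·8=24, C4→Foxtrot 5·18=90, C5→Charlie 4·22=88. Service cost 338.
{Delta, Foxtrot}: service cost 360
{Alpha, Charlie}: service cost 409
Among all 15 size-2 choices, {Charlie, Foxtrot} is lowest.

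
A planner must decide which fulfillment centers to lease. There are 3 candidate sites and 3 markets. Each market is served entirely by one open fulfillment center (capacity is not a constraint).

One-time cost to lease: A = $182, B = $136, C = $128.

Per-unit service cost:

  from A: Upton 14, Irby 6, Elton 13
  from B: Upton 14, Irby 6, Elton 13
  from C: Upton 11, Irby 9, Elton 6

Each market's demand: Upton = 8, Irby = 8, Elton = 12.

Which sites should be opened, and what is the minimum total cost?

For any fixed open set, each market goes to its cheapest open site; total = fixed + service.
{C}: Upton→C 11·8=88, Irby→C 9·8=72, Elton→C 6·12=72. Service 232; fixed 128; total 360.
{B}: service 316 + fixed 136 = 452
{B, C}: Upton→C 11·8=88, Irby→B 6·8=48, Elton→C 6·12=72. Service 208; fixed 264; total 472.
{A, B, C}: service 208 + fixed 446 = 654
(All 7 nonempty subsets were checked; C only is lowest.)

Open C only; minimum total cost 360.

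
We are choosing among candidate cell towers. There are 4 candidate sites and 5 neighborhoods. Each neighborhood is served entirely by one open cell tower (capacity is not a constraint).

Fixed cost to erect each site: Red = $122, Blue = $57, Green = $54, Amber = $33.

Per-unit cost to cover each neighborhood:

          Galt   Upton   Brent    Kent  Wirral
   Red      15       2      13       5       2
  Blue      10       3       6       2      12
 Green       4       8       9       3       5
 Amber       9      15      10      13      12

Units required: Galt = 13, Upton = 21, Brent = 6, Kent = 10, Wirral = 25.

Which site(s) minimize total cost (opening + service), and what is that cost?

For any fixed open set, each neighborhood goes to its cheapest open site; total = fixed + service.
{Red, Green}: Galt→Green 4·13=52, Upton→Red 2·21=42, Brent→Green 9·6=54, Kent→Green 3·10=30, Wirral→Red 2·25=50. Service 228; fixed 176; total 404.
{Blue, Green}: service 296 + fixed 111 = 407
{Red, Blue, Green}: service 200 + fixed 233 = 433
{Red, Blue, Green, Amber}: service 200 + fixed 266 = 466
No other subset beats 404.

Open Red and Green; minimum total cost 404.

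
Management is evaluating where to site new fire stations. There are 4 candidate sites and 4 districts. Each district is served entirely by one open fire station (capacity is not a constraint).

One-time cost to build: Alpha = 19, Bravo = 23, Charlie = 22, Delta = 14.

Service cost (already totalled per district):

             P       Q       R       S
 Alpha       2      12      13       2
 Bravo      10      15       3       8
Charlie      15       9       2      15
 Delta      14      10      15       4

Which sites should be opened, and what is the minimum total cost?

Open Alpha only; minimum total cost 48.

For any fixed open set, each district goes to its cheapest open site; total = fixed + service.
{Alpha}: P→Alpha 2, Q→Alpha 12, R→Alpha 13, S→Alpha 2. Service 29; fixed 19; total 48.
{Alpha, Charlie}: P→Alpha 2, Q→Charlie 9, R→Charlie 2, S→Alpha 2. Service 15; fixed 41; total 56.
{Delta}: P→Delta 14, Q→Delta 10, R→Delta 15, S→Delta 4. Service 43; fixed 14; total 57.
{Alpha, Bravo, Charlie, Delta}: P→Alpha 2, Q→Charlie 9, R→Charlie 2, S→Alpha 2. Service 15; fixed 78; total 93.
(All 15 nonempty subsets were checked; Alpha only is lowest.)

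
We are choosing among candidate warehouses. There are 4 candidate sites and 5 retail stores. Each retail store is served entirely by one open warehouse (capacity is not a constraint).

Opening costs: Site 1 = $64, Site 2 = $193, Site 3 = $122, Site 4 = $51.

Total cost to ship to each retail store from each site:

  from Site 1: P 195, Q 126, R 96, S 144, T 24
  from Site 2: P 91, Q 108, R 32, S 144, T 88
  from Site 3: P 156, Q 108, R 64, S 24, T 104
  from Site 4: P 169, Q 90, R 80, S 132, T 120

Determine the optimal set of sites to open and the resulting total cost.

Open Site 1 and Site 3; minimum total cost 562.

For any fixed open set, each retail store goes to its cheapest open site; total = fixed + service.
{Site 1, Site 3}: P→Site 3 156, Q→Site 3 108, R→Site 3 64, S→Site 3 24, T→Site 1 24. Service 376; fixed 186; total 562.
{Site 3}: P→Site 3 156, Q→Site 3 108, R→Site 3 64, S→Site 3 24, T→Site 3 104. Service 456; fixed 122; total 578.
{Site 1, Site 3, Site 4}: service 358 + fixed 237 = 595
{Site 1, Site 2, Site 3, Site 4}: P→Site 2 91, Q→Site 4 90, R→Site 2 32, S→Site 3 24, T→Site 1 24. Service 261; fixed 430; total 691.
No other subset beats 562.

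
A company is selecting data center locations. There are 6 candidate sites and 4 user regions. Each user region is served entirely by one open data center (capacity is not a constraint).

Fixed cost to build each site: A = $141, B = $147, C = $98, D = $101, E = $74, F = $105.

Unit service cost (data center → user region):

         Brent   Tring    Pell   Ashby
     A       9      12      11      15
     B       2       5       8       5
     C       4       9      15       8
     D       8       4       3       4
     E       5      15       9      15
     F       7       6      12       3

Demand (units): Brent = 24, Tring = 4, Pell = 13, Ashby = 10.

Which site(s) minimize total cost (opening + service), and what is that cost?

For any fixed open set, each user region goes to its cheapest open site; total = fixed + service.
{B}: Brent→B 2·24=48, Tring→B 5·4=20, Pell→B 8·13=104, Ashby→B 5·10=50. Service 222; fixed 147; total 369.
{D}: service 287 + fixed 101 = 388
{C, D}: service 191 + fixed 199 = 390
{A, B, C, D, E, F}: service 133 + fixed 666 = 799
No other subset beats 369.

Open B only; minimum total cost 369.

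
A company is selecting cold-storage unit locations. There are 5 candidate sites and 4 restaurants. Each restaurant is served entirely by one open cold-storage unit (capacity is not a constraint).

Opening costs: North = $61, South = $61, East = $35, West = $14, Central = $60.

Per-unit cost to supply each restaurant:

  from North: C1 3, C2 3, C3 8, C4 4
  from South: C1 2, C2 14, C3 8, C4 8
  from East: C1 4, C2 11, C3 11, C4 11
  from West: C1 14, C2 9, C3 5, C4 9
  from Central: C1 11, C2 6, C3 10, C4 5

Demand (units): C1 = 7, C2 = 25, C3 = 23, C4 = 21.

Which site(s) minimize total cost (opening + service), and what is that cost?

Open North and West; minimum total cost 370.

For any fixed open set, each restaurant goes to its cheapest open site; total = fixed + service.
{North, West}: C1→North 3·7=21, C2→North 3·25=75, C3→West 5·23=115, C4→North 4·21=84. Service 295; fixed 75; total 370.
{North, East, West}: C1→North 3·7=21, C2→North 3·25=75, C3→West 5·23=115, C4→North 4·21=84. Service 295; fixed 110; total 405.
{North, South, West}: service 288 + fixed 136 = 424
{North, South, East, West, Central}: C1→South 2·7=14, C2→North 3·25=75, C3→West 5·23=115, C4→North 4·21=84. Service 288; fixed 231; total 519.
No other subset beats 370.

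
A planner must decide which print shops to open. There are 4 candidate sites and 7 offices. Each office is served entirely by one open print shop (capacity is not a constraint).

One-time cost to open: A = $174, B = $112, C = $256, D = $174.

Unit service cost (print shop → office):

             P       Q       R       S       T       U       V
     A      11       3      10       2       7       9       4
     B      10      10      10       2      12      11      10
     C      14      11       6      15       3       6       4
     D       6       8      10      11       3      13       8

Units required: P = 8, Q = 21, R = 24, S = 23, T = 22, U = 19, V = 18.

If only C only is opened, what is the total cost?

Each office is assigned to its cheapest site among the open ones.
{C}: P→C 14·8=112, Q→C 11·21=231, R→C 6·24=144, S→C 15·23=345, T→C 3·22=66, U→C 6·19=114, V→C 4·18=72. Service 1084; fixed 256; total 1340.

Total cost: 1340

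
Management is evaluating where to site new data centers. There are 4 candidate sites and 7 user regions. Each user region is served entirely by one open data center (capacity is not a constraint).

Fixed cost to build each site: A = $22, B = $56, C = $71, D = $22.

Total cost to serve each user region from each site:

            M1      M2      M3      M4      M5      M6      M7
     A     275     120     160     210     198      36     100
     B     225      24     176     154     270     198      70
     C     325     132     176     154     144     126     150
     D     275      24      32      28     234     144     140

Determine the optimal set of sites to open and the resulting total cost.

Open A, B and D; minimum total cost 713.

For any fixed open set, each user region goes to its cheapest open site; total = fixed + service.
{A, B, D}: M1→B 225, M2→B 24, M3→D 32, M4→D 28, M5→A 198, M6→A 36, M7→B 70. Service 613; fixed 100; total 713.
{A, B, C, D}: M1→B 225, M2→B 24, M3→D 32, M4→D 28, M5→C 144, M6→A 36, M7→B 70. Service 559; fixed 171; total 730.
{A, D}: M1→A 275, M2→D 24, M3→D 32, M4→D 28, M5→A 198, M6→A 36, M7→A 100. Service 693; fixed 44; total 737.
{A}: service 1099 + fixed 22 = 1121
No other subset beats 713.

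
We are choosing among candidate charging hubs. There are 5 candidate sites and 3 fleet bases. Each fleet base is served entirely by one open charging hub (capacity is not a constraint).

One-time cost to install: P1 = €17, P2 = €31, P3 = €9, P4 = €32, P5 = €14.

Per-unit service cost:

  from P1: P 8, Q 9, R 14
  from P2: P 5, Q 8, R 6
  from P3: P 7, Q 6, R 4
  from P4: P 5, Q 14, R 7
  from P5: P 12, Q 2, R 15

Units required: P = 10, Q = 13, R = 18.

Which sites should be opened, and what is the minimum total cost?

Open P3 and P5; minimum total cost 191.

For any fixed open set, each fleet base goes to its cheapest open site; total = fixed + service.
{P3, P5}: P→P3 7·10=70, Q→P5 2·13=26, R→P3 4·18=72. Service 168; fixed 23; total 191.
{P2, P3, P5}: service 148 + fixed 54 = 202
{P3, P4, P5}: service 148 + fixed 55 = 203
{P1, P2, P3, P4, P5}: service 148 + fixed 103 = 251
No other subset beats 191.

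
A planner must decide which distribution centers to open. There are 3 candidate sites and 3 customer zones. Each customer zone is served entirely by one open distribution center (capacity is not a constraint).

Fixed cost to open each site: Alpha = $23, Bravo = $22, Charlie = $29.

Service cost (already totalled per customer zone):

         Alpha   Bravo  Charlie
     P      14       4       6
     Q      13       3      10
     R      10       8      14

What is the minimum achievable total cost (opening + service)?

Minimum total cost: 37

For any fixed open set, each customer zone goes to its cheapest open site; total = fixed + service.
{Bravo}: P→Bravo 4, Q→Bravo 3, R→Bravo 8. Service 15; fixed 22; total 37.
{Charlie}: service 30 + fixed 29 = 59
{Alpha}: service 37 + fixed 23 = 60
{Alpha, Bravo, Charlie}: service 15 + fixed 74 = 89
No other subset beats 37.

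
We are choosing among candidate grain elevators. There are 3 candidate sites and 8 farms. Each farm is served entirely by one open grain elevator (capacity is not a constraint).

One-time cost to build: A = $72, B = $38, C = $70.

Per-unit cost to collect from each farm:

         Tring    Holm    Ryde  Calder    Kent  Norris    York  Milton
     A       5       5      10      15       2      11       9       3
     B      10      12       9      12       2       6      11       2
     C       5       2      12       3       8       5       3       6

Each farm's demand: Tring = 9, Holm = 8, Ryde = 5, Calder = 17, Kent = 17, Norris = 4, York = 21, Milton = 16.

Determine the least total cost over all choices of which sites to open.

For any fixed open set, each farm goes to its cheapest open site; total = fixed + service.
{B, C}: Tring→C 5·9=45, Holm→C 2·8=16, Ryde→B 9·5=45, Calder→C 3·17=51, Kent→B 2·17=34, Norris→C 5·4=20, York→C 3·21=63, Milton→B 2·16=32. Service 306; fixed 108; total 414.
{A, C}: service 327 + fixed 142 = 469
{A, B, C}: Tring→A 5·9=45, Holm→C 2·8=16, Ryde→B 9·5=45, Calder→C 3·17=51, Kent→A 2·17=34, Norris→C 5·4=20, York→C 3·21=63, Milton→B 2·16=32. Service 306; fixed 180; total 486.
{B}: Tring→B 10·9=90, Holm→B 12·8=96, Ryde→B 9·5=45, Calder→B 12·17=204, Kent→B 2·17=34, Norris→B 6·4=24, York→B 11·21=231, Milton→B 2·16=32. Service 756; fixed 38; total 794.
(All 7 nonempty subsets were checked; B and C is lowest.)

Minimum total cost: 414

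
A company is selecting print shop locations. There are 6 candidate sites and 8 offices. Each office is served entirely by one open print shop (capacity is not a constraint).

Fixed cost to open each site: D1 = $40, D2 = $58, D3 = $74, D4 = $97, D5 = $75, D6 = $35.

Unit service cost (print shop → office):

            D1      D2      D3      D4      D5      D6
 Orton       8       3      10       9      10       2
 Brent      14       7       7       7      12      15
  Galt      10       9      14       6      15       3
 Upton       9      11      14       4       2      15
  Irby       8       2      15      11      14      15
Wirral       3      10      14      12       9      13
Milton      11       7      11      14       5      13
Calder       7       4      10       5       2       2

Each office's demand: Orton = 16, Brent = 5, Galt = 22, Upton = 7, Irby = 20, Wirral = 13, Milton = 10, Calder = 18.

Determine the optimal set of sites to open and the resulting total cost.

For any fixed open set, each office goes to its cheapest open site; total = fixed + service.
{D1, D2, D6}: Orton→D6 2·16=32, Brent→D2 7·5=35, Galt→D6 3·22=66, Upton→D1 9·7=63, Irby→D2 2·20=40, Wirral→D1 3·13=39, Milton→D2 7·10=70, Calder→D6 2·18=36. Service 381; fixed 133; total 514.
{D1, D2, D5, D6}: Orton→D6 2·16=32, Brent→D2 7·5=35, Galt→D6 3·22=66, Upton→D5 2·7=14, Irby→D2 2·20=40, Wirral→D1 3·13=39, Milton→D5 5·10=50, Calder→D5 2·18=36. Service 312; fixed 208; total 520.
{D2, D5, D6}: service 390 + fixed 168 = 558
{D1, D2, D3, D4, D5, D6}: Orton→D6 2·16=32, Brent→D2 7·5=35, Galt→D6 3·22=66, Upton→D5 2·7=14, Irby→D2 2·20=40, Wirral→D1 3·13=39, Milton→D5 5·10=50, Calder→D5 2·18=36. Service 312; fixed 379; total 691.
No other subset beats 514.

Open D1, D2 and D6; minimum total cost 514.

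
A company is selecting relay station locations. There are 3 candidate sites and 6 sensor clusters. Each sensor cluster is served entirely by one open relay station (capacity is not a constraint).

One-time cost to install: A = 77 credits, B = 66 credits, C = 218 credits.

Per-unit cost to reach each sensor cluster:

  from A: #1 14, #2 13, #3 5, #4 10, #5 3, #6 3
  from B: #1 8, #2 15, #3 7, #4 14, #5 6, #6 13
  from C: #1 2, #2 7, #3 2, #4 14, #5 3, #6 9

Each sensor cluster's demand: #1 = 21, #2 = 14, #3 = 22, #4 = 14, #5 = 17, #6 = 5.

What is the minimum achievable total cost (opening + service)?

For any fixed open set, each sensor cluster goes to its cheapest open site; total = fixed + service.
{A, C}: #1→C 2·21=42, #2→C 7·14=98, #3→C 2·22=44, #4→A 10·14=140, #5→A 3·17=51, #6→A 3·5=15. Service 390; fixed 295; total 685.
{C}: #1→C 2·21=42, #2→C 7·14=98, #3→C 2·22=44, #4→C 14·14=196, #5→C 3·17=51, #6→C 9·5=45. Service 476; fixed 218; total 694.
{A, B, C}: #1→C 2·21=42, #2→C 7·14=98, #3→C 2·22=44, #4→A 10·14=140, #5→A 3·17=51, #6→A 3·5=15. Service 390; fixed 361; total 751.
{B}: service 895 + fixed 66 = 961
(All 7 nonempty subsets were checked; A and C is lowest.)

Minimum total cost: 685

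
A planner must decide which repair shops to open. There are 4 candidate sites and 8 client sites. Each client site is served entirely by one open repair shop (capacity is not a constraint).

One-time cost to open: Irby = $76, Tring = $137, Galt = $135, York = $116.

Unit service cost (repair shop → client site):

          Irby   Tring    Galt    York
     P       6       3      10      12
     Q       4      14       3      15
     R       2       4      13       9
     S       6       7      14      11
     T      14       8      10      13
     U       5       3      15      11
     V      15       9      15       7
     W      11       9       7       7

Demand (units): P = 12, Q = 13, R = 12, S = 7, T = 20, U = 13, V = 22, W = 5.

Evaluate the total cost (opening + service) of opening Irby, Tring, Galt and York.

Total cost: 993

Each client site is assigned to its cheapest site among the open ones.
{Irby, Tring, Galt, York}: P→Tring 3·12=36, Q→Galt 3·13=39, R→Irby 2·12=24, S→Irby 6·7=42, T→Tring 8·20=160, U→Tring 3·13=39, V→York 7·22=154, W→Galt 7·5=35. Service 529; fixed 464; total 993.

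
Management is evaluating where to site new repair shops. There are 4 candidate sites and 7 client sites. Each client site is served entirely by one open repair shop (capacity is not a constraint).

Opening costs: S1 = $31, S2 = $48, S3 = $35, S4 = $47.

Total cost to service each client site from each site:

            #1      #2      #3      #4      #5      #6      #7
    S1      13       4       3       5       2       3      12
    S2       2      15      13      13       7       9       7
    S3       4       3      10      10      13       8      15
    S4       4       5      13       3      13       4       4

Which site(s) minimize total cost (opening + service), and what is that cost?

Open S1 only; minimum total cost 73.

For any fixed open set, each client site goes to its cheapest open site; total = fixed + service.
{S1}: #1→S1 13, #2→S1 4, #3→S1 3, #4→S1 5, #5→S1 2, #6→S1 3, #7→S1 12. Service 42; fixed 31; total 73.
{S4}: service 46 + fixed 47 = 93
{S1, S3}: #1→S3 4, #2→S3 3, #3→S1 3, #4→S1 5, #5→S1 2, #6→S1 3, #7→S1 12. Service 32; fixed 66; total 98.
{S1, S2, S3, S4}: #1→S2 2, #2→S3 3, #3→S1 3, #4→S4 3, #5→S1 2, #6→S1 3, #7→S4 4. Service 20; fixed 161; total 181.
No other subset beats 73.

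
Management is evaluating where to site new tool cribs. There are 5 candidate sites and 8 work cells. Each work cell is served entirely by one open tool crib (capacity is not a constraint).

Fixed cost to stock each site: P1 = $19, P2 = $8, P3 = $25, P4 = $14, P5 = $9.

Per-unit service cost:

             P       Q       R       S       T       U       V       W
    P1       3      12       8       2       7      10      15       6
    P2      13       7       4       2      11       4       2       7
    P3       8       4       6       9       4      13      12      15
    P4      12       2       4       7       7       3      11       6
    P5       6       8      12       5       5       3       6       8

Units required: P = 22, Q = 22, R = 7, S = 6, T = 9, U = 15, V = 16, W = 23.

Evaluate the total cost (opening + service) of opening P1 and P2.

Total cost: 580

Each work cell is assigned to its cheapest site among the open ones.
{P1, P2}: P→P1 3·22=66, Q→P2 7·22=154, R→P2 4·7=28, S→P1 2·6=12, T→P1 7·9=63, U→P2 4·15=60, V→P2 2·16=32, W→P1 6·23=138. Service 553; fixed 27; total 580.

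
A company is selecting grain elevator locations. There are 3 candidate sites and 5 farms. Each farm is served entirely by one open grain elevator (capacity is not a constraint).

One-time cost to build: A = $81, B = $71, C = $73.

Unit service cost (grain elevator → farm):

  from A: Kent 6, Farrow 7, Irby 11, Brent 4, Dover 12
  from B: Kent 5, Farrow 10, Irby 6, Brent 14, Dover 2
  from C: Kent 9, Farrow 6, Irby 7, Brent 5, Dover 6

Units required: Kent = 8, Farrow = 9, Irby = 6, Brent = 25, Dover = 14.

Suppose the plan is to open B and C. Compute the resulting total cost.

Each farm is assigned to its cheapest site among the open ones.
{B, C}: Kent→B 5·8=40, Farrow→C 6·9=54, Irby→B 6·6=36, Brent→C 5·25=125, Dover→B 2·14=28. Service 283; fixed 144; total 427.

Total cost: 427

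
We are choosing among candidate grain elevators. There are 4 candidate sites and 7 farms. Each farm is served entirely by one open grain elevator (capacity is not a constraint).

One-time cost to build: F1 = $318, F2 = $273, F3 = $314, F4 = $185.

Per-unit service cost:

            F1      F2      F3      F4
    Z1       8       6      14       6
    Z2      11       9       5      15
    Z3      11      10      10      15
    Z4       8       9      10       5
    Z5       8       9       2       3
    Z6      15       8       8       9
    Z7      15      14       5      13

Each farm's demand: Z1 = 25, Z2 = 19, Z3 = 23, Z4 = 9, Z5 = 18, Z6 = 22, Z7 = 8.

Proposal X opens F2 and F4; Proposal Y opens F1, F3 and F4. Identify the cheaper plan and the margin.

Proposal X: {F2, F4}: Z1→F2 6·25=150, Z2→F2 9·19=171, Z3→F2 10·23=230, Z4→F4 5·9=45, Z5→F4 3·18=54, Z6→F2 8·22=176, Z7→F4 13·8=104. Service 930; fixed 458; total 1388.
Proposal Y: {F1, F3, F4}: Z1→F4 6·25=150, Z2→F3 5·19=95, Z3→F3 10·23=230, Z4→F4 5·9=45, Z5→F3 2·18=36, Z6→F3 8·22=176, Z7→F3 5·8=40. Service 772; fixed 817; total 1589.
Difference: |1388 − 1589| = 201.

Proposal X is cheaper by 201.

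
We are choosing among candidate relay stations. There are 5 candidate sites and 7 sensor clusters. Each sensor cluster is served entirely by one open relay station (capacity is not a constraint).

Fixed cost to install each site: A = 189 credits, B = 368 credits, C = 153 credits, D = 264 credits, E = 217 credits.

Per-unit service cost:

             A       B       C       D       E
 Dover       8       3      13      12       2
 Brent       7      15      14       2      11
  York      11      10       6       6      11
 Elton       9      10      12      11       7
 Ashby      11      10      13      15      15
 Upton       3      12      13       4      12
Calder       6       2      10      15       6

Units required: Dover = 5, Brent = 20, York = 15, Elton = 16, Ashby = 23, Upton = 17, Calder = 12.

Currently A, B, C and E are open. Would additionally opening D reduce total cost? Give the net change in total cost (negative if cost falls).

No — net change +164 (cost rises by 164).

Current service cost with {A, B, C, E}: 657.
Adding D: each sensor cluster re-picks its cheapest; new service cost 557, saving 100.
Extra fixed cost: 264. Net change = 264 − 100 = 164.
(Totals: 1584 → 1748.)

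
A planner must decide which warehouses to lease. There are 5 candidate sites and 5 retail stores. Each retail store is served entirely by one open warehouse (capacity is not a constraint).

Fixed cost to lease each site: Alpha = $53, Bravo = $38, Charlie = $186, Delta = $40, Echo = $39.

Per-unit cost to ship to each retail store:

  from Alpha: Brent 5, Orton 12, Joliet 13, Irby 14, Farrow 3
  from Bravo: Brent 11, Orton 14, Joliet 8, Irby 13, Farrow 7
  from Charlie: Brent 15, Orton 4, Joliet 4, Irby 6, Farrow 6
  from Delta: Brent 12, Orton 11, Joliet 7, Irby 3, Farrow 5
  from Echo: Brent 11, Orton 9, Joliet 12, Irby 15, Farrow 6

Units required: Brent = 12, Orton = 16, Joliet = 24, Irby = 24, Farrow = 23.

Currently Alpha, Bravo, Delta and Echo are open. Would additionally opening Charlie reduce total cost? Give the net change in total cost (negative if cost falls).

Current service cost with {Alpha, Bravo, Delta, Echo}: 513.
Adding Charlie: each retail store re-picks its cheapest; new service cost 361, saving 152.
Extra fixed cost: 186. Net change = 186 − 152 = 34.
(Totals: 683 → 717.)

No — net change +34 (cost rises by 34).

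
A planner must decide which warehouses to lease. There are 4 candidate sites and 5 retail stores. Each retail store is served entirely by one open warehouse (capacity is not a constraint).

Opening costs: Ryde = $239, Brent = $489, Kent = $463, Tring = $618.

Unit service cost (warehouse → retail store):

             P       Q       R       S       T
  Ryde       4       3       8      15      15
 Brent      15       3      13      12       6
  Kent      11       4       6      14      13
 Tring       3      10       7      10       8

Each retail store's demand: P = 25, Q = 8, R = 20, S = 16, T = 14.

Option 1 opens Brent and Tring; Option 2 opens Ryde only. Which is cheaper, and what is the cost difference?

Option 2 is cheaper by 617.

Option 1: {Brent, Tring}: P→Tring 3·25=75, Q→Brent 3·8=24, R→Tring 7·20=140, S→Tring 10·16=160, T→Brent 6·14=84. Service 483; fixed 1107; total 1590.
Option 2: {Ryde}: P→Ryde 4·25=100, Q→Ryde 3·8=24, R→Ryde 8·20=160, S→Ryde 15·16=240, T→Ryde 15·14=210. Service 734; fixed 239; total 973.
Difference: |1590 − 973| = 617.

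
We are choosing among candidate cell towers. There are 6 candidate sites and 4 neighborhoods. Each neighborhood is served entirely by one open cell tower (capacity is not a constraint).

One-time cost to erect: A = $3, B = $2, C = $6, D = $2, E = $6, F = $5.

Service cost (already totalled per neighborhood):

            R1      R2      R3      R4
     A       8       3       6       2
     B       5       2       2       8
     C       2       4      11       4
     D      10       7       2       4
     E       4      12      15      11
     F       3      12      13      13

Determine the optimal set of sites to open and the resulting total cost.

Open A and B; minimum total cost 16.

For any fixed open set, each neighborhood goes to its cheapest open site; total = fixed + service.
{A, B}: R1→B 5, R2→B 2, R3→B 2, R4→A 2. Service 11; fixed 5; total 16.
{B, D}: R1→B 5, R2→B 2, R3→B 2, R4→D 4. Service 13; fixed 4; total 17.
{A, B, D}: R1→B 5, R2→B 2, R3→B 2, R4→A 2. Service 11; fixed 7; total 18.
{A, B, C, D, E, F}: service 8 + fixed 24 = 32
No other subset beats 16.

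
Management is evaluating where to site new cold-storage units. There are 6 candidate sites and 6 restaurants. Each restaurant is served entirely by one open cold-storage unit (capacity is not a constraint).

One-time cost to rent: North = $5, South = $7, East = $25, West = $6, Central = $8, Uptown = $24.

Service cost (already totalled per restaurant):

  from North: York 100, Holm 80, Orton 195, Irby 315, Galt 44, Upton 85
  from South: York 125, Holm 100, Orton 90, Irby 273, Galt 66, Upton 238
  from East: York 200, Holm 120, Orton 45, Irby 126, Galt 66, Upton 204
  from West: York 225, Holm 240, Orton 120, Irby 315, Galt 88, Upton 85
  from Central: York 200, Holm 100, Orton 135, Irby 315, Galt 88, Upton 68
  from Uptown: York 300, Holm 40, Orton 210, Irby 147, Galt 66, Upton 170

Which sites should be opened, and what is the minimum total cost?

Open North, East, Central and Uptown; minimum total cost 485.

For any fixed open set, each restaurant goes to its cheapest open site; total = fixed + service.
{North, East, Central, Uptown}: York→North 100, Holm→Uptown 40, Orton→East 45, Irby→East 126, Galt→North 44, Upton→Central 68. Service 423; fixed 62; total 485.
{North, East, West, Central, Uptown}: service 423 + fixed 68 = 491
{North, South, East, Central, Uptown}: York→North 100, Holm→Uptown 40, Orton→East 45, Irby→East 126, Galt→North 44, Upton→Central 68. Service 423; fixed 69; total 492.
{North, South, East, West, Central, Uptown}: York→North 100, Holm→Uptown 40, Orton→East 45, Irby→East 126, Galt→North 44, Upton→Central 68. Service 423; fixed 75; total 498.
No other subset beats 485.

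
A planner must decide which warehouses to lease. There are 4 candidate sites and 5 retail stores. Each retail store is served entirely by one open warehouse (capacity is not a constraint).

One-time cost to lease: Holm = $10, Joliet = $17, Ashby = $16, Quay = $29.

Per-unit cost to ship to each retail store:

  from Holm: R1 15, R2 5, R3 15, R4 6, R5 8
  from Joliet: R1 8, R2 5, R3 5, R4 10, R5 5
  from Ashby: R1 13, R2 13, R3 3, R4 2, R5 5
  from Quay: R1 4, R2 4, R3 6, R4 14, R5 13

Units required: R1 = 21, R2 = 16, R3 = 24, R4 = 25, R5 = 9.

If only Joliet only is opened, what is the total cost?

Each retail store is assigned to its cheapest site among the open ones.
{Joliet}: R1→Joliet 8·21=168, R2→Joliet 5·16=80, R3→Joliet 5·24=120, R4→Joliet 10·25=250, R5→Joliet 5·9=45. Service 663; fixed 17; total 680.

Total cost: 680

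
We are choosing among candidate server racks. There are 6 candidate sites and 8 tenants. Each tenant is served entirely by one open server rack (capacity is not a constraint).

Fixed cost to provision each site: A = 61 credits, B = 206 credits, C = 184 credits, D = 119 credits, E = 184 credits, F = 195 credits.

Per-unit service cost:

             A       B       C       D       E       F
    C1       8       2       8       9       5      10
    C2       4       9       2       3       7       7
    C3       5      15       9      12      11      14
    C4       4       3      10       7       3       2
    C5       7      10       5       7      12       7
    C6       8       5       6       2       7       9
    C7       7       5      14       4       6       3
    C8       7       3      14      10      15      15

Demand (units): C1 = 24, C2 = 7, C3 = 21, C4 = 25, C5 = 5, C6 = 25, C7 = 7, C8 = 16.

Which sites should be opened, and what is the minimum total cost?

Open A and B; minimum total cost 766.

For any fixed open set, each tenant goes to its cheapest open site; total = fixed + service.
{A, B}: C1→B 2·24=48, C2→A 4·7=28, C3→A 5·21=105, C4→B 3·25=75, C5→A 7·5=35, C6→B 5·25=125, C7→B 5·7=35, C8→B 3·16=48. Service 499; fixed 267; total 766.
{A, B, D}: service 410 + fixed 386 = 796
{A, D}: C1→A 8·24=192, C2→D 3·7=21, C3→A 5·21=105, C4→A 4·25=100, C5→A 7·5=35, C6→D 2·25=50, C7→D 4·7=28, C8→A 7·16=112. Service 643; fixed 180; total 823.
{A, B, C, D, E, F}: C1→B 2·24=48, C2→C 2·7=14, C3→A 5·21=105, C4→F 2·25=50, C5→C 5·5=25, C6→D 2·25=50, C7→F 3·7=21, C8→B 3·16=48. Service 361; fixed 949; total 1310.
No other subset beats 766.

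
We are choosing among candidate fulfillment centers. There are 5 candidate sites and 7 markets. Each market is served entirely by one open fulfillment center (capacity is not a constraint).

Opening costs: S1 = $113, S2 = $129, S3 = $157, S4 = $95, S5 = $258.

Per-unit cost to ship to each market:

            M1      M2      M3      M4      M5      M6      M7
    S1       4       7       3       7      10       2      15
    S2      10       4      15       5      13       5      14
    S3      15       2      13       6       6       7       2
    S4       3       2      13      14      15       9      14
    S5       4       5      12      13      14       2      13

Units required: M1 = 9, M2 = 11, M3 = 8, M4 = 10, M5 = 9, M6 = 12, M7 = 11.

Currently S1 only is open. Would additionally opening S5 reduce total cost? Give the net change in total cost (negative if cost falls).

No — net change +214 (cost rises by 214).

Current service cost with {S1}: 486.
Adding S5: each market re-picks its cheapest; new service cost 442, saving 44.
Extra fixed cost: 258. Net change = 258 − 44 = 214.
(Totals: 599 → 813.)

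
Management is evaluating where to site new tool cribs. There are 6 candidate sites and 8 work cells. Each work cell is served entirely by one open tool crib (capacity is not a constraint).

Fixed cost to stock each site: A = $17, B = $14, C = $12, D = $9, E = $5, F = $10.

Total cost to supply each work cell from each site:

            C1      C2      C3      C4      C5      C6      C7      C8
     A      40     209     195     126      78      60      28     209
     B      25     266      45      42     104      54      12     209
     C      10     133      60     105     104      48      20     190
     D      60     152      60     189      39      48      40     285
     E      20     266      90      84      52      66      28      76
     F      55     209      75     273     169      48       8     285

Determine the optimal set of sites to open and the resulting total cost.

For any fixed open set, each work cell goes to its cheapest open site; total = fixed + service.
{B, C, D, E}: C1→C 10, C2→C 133, C3→B 45, C4→B 42, C5→D 39, C6→C 48, C7→B 12, C8→E 76. Service 405; fixed 40; total 445.
{B, C, E}: service 418 + fixed 31 = 449
{B, C, D, E, F}: C1→C 10, C2→C 133, C3→B 45, C4→B 42, C5→D 39, C6→C 48, C7→F 8, C8→E 76. Service 401; fixed 50; total 451.
{A, B, C, D, E, F}: service 401 + fixed 67 = 468
No other subset beats 445.

Open B, C, D and E; minimum total cost 445.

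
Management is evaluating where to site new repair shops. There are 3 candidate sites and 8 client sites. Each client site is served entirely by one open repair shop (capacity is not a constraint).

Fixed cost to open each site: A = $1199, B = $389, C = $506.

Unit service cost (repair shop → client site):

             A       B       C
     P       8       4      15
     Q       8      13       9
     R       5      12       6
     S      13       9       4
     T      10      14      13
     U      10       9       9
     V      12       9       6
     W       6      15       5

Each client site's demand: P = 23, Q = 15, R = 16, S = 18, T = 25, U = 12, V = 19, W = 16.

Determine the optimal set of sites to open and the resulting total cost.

Open C only; minimum total cost 1781.

For any fixed open set, each client site goes to its cheapest open site; total = fixed + service.
{C}: P→C 15·23=345, Q→C 9·15=135, R→C 6·16=96, S→C 4·18=72, T→C 13·25=325, U→C 9·12=108, V→C 6·19=114, W→C 5·16=80. Service 1275; fixed 506; total 1781.
{B}: service 1510 + fixed 389 = 1899
{B, C}: service 1022 + fixed 895 = 1917
{A, B, C}: service 916 + fixed 2094 = 3010
No other subset beats 1781.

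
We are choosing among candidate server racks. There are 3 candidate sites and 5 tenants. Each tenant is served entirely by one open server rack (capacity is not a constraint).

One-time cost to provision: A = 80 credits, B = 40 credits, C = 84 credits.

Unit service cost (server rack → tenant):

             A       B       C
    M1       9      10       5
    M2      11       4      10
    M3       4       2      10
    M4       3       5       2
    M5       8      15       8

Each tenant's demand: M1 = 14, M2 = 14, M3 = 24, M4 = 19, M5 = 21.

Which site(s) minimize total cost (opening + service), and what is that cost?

For any fixed open set, each tenant goes to its cheapest open site; total = fixed + service.
{B, C}: M1→C 5·14=70, M2→B 4·14=56, M3→B 2·24=48, M4→C 2·19=38, M5→C 8·21=168. Service 380; fixed 124; total 504.
{A, B}: service 455 + fixed 120 = 575
{A, B, C}: service 380 + fixed 204 = 584
{B}: service 654 + fixed 40 = 694
(All 7 nonempty subsets were checked; B and C is lowest.)

Open B and C; minimum total cost 504.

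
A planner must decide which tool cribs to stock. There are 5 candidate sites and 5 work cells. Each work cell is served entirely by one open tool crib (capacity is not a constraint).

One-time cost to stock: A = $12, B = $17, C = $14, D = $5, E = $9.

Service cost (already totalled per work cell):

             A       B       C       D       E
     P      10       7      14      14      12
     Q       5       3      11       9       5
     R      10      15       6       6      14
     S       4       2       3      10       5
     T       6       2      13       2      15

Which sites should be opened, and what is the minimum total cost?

For any fixed open set, each work cell goes to its cheapest open site; total = fixed + service.
{B, D}: P→B 7, Q→B 3, R→D 6, S→B 2, T→B 2. Service 20; fixed 22; total 42.
{A, D}: service 27 + fixed 17 = 44
{D, E}: service 30 + fixed 14 = 44
{A, B, C, D, E}: service 20 + fixed 57 = 77
No other subset beats 42.

Open B and D; minimum total cost 42.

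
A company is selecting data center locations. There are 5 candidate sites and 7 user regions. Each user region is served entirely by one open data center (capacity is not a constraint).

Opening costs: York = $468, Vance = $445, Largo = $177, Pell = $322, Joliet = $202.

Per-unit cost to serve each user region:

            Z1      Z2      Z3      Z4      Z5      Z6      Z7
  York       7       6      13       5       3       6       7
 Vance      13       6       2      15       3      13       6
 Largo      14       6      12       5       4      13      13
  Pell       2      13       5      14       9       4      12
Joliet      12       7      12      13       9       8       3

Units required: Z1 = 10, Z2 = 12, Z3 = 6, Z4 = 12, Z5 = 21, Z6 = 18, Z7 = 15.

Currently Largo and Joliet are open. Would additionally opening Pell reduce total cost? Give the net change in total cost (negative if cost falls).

Current service cost with {Largo, Joliet}: 597.
Adding Pell: each user region re-picks its cheapest; new service cost 383, saving 214.
Extra fixed cost: 322. Net change = 322 − 214 = 108.
(Totals: 976 → 1084.)

No — net change +108 (cost rises by 108).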